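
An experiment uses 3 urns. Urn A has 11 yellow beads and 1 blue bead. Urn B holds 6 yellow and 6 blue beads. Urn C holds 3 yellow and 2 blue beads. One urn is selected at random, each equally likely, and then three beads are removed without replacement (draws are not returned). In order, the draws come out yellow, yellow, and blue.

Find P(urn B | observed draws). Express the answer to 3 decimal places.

Compute the likelihood of the observed sequence for each case: P(data | urn A) = (11/12)(10/11)(1/10) = 0.083333; P(data | urn B) = (6/12)(5/11)(6/10) = 0.13636; P(data | urn C) = (3/5)(2/4)(2/3) = 0.2.
The prior-weighted likelihoods are 1/3 · 0.083333 = 0.027778, 1/3 · 0.13636 = 0.045455, 1/3 · 0.2 = 0.066667; summing to 0.1399.
Therefore the posterior P(urn B | data) = (0.045455) / (0.1399) = 0.32491.

0.325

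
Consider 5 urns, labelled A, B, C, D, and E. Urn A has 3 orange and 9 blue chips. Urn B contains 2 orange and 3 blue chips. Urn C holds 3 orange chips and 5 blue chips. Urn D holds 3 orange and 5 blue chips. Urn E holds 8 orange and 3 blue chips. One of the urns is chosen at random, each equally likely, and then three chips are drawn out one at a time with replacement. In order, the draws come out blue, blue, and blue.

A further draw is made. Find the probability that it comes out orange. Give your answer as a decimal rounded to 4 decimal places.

The likelihood of the observed sequence under each hypothesis: P(data | urn A) = (9/12)(9/12)(9/12) = 0.42188; P(data | urn B) = (3/5)(3/5)(3/5) = 0.216; P(data | urn C) = (5/8)(5/8)(5/8) = 0.24414; P(data | urn D) = (5/8)(5/8)(5/8) = 0.24414; P(data | urn E) = (3/11)(3/11)(3/11) = 0.020285.
Weighting by the prior gives 1/5 · 0.42188 = 0.084375, 1/5 · 0.216 = 0.0432, 1/5 · 0.24414 = 0.048828, 1/5 · 0.24414 = 0.048828, 1/5 · 0.020285 = 0.0040571; summing to 0.22929.
Dividing through by the total gives posterior P(urn A | data) = 0.36799, P(urn B | data) = 0.18841, P(urn C | data) = 0.21296, P(urn D | data) = 0.21296, P(urn E | data) = 0.017694.
Averaging over the posterior, P(orange next | data) = (1/4)(0.36799) + (2/5)(0.18841) + (3/8)(0.21296) + (3/8)(0.21296) + (8/11)(0.017694) = 0.33995.

0.3399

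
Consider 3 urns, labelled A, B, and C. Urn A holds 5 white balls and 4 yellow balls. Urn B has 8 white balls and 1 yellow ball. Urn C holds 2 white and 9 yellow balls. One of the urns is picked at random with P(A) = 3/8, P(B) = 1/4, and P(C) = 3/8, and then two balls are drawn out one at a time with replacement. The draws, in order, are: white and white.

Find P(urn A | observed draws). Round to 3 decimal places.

0.355

For each hypothesis, P(data | H) works out to: P(data | urn A) = (5/9)(5/9) = 0.30864; P(data | urn B) = (8/9)(8/9) = 0.79012; P(data | urn C) = (2/11)(2/11) = 0.033058.
The prior-weighted likelihoods are 3/8 · 0.30864 = 0.11574, 1/4 · 0.79012 = 0.19753, 3/8 · 0.033058 = 0.012397; these sum to 0.32567.
So P(urn A | data) = (0.11574) / (0.32567) = 0.35539.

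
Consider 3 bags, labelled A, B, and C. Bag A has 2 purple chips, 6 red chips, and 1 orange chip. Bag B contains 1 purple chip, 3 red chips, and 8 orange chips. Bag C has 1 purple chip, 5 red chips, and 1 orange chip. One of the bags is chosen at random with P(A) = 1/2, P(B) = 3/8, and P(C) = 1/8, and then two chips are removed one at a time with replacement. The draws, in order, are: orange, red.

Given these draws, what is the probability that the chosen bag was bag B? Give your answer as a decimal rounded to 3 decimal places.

Under each hypothesis, the probability of the observed sequence is: P(data | bag A) = (1/9)(6/9) = 0.074074; P(data | bag B) = (8/12)(3/12) = 0.16667; P(data | bag C) = (1/7)(5/7) = 0.10204.
Weighting by the prior gives 1/2 · 0.074074 = 0.037037, 3/8 · 0.16667 = 0.0625, 1/8 · 0.10204 = 0.012755; these sum to 0.11229.
So P(bag B | data) = (0.0625) / (0.11229) = 0.55658.

0.557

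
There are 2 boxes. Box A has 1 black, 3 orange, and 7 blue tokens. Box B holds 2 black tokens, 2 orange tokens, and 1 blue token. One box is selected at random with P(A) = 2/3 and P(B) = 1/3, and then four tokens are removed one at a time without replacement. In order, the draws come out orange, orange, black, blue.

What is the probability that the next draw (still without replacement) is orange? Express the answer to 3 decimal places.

Under each hypothesis, the probability of the observed sequence is: P(data | box A) = (3/11)(2/10)(1/9)(7/8) = 0.005303; P(data | box B) = (2/5)(1/4)(2/3)(1/2) = 0.033333.
The prior-weighted likelihoods are 2/3 · 0.005303 = 0.0035354, 1/3 · 0.033333 = 0.011111; with total 0.014646.
Dividing through by the total gives posterior P(box A | data) = 0.24138, P(box B | data) = 0.75862.
Averaging over the posterior, P(orange next | data) = (1/7)(0.24138) + (0)(0.75862) = 0.034483.

0.034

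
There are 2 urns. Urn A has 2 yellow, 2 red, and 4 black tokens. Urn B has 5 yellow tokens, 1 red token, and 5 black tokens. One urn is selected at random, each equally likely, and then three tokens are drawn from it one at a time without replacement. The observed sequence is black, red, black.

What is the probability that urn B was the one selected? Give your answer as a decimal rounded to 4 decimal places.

0.2205

For each hypothesis, P(data | H) works out to: P(data | urn A) = (4/8)(2/7)(3/6) = 0.071429; P(data | urn B) = (5/11)(1/10)(4/9) = 0.020202.
Multiplying each by its prior: 1/2 · 0.071429 = 0.035714, 1/2 · 0.020202 = 0.010101; summing to 0.045815.
So P(urn B | data) = (0.010101) / (0.045815) = 0.22047.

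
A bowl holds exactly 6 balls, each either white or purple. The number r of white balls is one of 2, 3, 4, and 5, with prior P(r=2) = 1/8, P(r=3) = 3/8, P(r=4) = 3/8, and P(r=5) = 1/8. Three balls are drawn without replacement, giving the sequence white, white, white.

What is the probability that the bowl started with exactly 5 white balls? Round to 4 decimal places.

Under each hypothesis, the probability of the observed sequence is: P(data | r = 2) = (2/6)(1/5)(0/4) = 0; P(data | r = 3) = (3/6)(2/5)(1/4) = 1/20; P(data | r = 4) = (4/6)(3/5)(2/4) = 1/5; P(data | r = 5) = (5/6)(4/5)(3/4) = 1/2.
The prior-weighted likelihoods are 1/8 · 0 = 0, 3/8 · 1/20 = 3/160, 3/8 · 1/5 = 3/40, 1/8 · 1/2 = 1/16; with total 5/32.
By Bayes' rule, P(r = 5 | data) = (1/16) / (5/32) = 2/5.

0.4000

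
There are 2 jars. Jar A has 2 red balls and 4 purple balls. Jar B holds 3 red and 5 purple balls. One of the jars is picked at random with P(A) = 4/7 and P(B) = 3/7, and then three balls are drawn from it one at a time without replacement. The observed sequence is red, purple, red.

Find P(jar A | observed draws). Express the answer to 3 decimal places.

0.499

Compute the likelihood of the observed sequence for each case: P(data | jar A) = (2/6)(4/5)(1/4) = 0.066667; P(data | jar B) = (3/8)(5/7)(2/6) = 0.089286.
The prior-weighted likelihoods are 4/7 · 0.066667 = 0.038095, 3/7 · 0.089286 = 0.038265; these sum to 0.076361.
So P(jar A | data) = (0.038095) / (0.076361) = 0.49889.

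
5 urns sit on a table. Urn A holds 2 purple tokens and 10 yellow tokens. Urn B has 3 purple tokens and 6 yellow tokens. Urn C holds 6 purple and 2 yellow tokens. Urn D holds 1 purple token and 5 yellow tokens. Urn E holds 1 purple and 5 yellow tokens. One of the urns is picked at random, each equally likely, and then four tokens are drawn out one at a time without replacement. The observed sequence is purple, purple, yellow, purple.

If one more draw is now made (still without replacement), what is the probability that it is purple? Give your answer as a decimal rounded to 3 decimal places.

Under each hypothesis, the probability of the observed sequence is: P(data | urn A) = (2/12)(1/11)(10/10)(0/9) = 0; P(data | urn B) = (3/9)(2/8)(6/7)(1/6) = 1/84; P(data | urn C) = (6/8)(5/7)(2/6)(4/5) = 1/7; P(data | urn D) = (1/6)(0/5) = 0; P(data | urn E) = (1/6)(0/5) = 0.
Multiplying each by its prior: 1/5 · 0 = 0, 1/5 · 1/84 = 1/420, 1/5 · 1/7 = 1/35, 1/5 · 0 = 0, 1/5 · 0 = 0; with total 13/420.
Dividing through by the total gives posterior P(urn A | data) = 0, P(urn B | data) = 1/13, P(urn C | data) = 12/13, P(urn D | data) = 0, P(urn E | data) = 0.
The predictive probability is P(purple next | data) = (0)(1/13) + (3/4)(12/13) = 9/13.

0.692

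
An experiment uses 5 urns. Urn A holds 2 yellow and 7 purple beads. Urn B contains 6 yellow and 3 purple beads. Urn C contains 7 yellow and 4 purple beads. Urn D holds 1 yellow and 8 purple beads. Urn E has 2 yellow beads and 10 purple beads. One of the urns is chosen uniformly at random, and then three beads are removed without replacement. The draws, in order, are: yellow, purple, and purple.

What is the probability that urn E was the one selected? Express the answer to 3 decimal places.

0.239

For each hypothesis, P(data | H) works out to: P(data | urn A) = (2/9)(7/8)(6/7) = 0.16667; P(data | urn B) = (6/9)(3/8)(2/7) = 0.071429; P(data | urn C) = (7/11)(4/10)(3/9) = 0.084848; P(data | urn D) = (1/9)(8/8)(7/7) = 0.11111; P(data | urn E) = (2/12)(10/11)(9/10) = 0.13636.
Weighting by the prior gives 1/5 · 0.16667 = 0.033333, 1/5 · 0.071429 = 0.014286, 1/5 · 0.084848 = 0.01697, 1/5 · 0.11111 = 0.022222, 1/5 · 0.13636 = 0.027273; these sum to 0.11408.
Therefore the posterior P(urn E | data) = (0.027273) / (0.11408) = 0.23906.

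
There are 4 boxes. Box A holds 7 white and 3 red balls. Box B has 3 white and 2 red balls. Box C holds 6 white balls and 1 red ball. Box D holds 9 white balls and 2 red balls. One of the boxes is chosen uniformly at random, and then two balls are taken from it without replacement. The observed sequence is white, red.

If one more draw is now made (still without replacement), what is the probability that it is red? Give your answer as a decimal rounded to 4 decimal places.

0.2102

The likelihood of the observed sequence under each hypothesis: P(data | box A) = (7/10)(3/9) = 7/30; P(data | box B) = (3/5)(2/4) = 3/10; P(data | box C) = (6/7)(1/6) = 1/7; P(data | box D) = (9/11)(2/10) = 9/55.
Multiplying each by its prior: 1/4 · 7/30 = 7/120, 1/4 · 3/10 = 3/40, 1/4 · 1/7 = 1/28, 1/4 · 9/55 = 9/220; with total 97/462.
The posterior is then P(box A | data) = 0.27784, P(box B | data) = 0.35722, P(box C | data) = 0.1701, P(box D | data) = 0.19485.
Averaging over the posterior, P(red next | data) = (1/4)(0.27784) + (1/3)(0.35722) + (0)(0.1701) + (1/9)(0.19485) = 0.21018.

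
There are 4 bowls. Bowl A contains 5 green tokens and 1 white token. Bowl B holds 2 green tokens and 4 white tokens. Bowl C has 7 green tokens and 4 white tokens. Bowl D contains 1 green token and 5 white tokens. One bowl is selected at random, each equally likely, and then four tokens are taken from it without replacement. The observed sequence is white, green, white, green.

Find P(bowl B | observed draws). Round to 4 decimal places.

0.5116

The likelihood of the observed sequence under each hypothesis: P(data | bowl A) = (1/6)(5/5)(0/4) = 0; P(data | bowl B) = (4/6)(2/5)(3/4)(1/3) = 0.066667; P(data | bowl C) = (4/11)(7/10)(3/9)(6/8) = 0.063636; P(data | bowl D) = (5/6)(1/5)(4/4)(0/3) = 0.
Weighting by the prior gives 1/4 · 0 = 0, 1/4 · 0.066667 = 0.016667, 1/4 · 0.063636 = 0.015909, 1/4 · 0 = 0; with total 0.032576.
So P(bowl B | data) = (0.016667) / (0.032576) = 0.51163.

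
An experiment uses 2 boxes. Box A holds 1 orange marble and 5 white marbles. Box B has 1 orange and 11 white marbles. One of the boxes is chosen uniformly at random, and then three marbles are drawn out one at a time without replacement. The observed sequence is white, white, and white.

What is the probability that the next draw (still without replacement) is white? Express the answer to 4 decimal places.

For each hypothesis, P(data | H) works out to: P(data | box A) = (5/6)(4/5)(3/4) = 1/2; P(data | box B) = (11/12)(10/11)(9/10) = 3/4.
Multiplying each by its prior: 1/2 · 1/2 = 1/4, 1/2 · 3/4 = 3/8; with total 5/8.
Normalising, the posterior is P(box A | data) = 2/5, P(box B | data) = 3/5.
Averaging over the posterior, P(white next | data) = (2/3)(2/5) + (8/9)(3/5) = 4/5.

0.8000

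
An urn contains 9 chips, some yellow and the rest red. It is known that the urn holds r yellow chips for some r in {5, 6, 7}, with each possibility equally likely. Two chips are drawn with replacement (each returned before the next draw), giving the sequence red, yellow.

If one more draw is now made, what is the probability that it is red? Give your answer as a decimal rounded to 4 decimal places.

Compute the likelihood of the observed sequence for each case: P(data | r = 5) = (4/9)(5/9) = 20/81; P(data | r = 6) = (3/9)(6/9) = 2/9; P(data | r = 7) = (2/9)(7/9) = 14/81.
Multiplying each by its prior: 1/3 · 20/81 = 20/243, 1/3 · 2/9 = 2/27, 1/3 · 14/81 = 14/243; summing to 52/243.
Normalising, the posterior is P(r = 5 | data) = 5/13, P(r = 6 | data) = 9/26, P(r = 7 | data) = 7/26.
So P(red next | data) = Σ P(red next | H) P(H | data) = (4/9)(5/13) + (1/3)(9/26) + (2/9)(7/26) = 9/26.

0.3462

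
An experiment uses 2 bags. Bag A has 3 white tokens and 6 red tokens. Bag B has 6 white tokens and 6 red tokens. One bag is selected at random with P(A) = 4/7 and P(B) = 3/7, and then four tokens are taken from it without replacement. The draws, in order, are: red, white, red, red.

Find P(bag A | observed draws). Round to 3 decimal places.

Under each hypothesis, the probability of the observed sequence is: P(data | bag A) = (6/9)(3/8)(5/7)(4/6) = 0.11905; P(data | bag B) = (6/12)(6/11)(5/10)(4/9) = 0.060606.
Multiplying each by its prior: 4/7 · 0.11905 = 0.068027, 3/7 · 0.060606 = 0.025974; with total 0.094001.
Hence P(bag A | data) = (0.068027) / (0.094001) = 0.72368.

0.724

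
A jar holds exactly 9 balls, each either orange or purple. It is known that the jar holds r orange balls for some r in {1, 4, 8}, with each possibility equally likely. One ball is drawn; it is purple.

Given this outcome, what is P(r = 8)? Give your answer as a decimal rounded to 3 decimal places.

For each hypothesis, P(data | H) works out to: P(data | r = 1) = (8/9) = 8/9; P(data | r = 4) = (5/9) = 5/9; P(data | r = 8) = (1/9) = 1/9.
Weighting by the prior gives 1/3 · 8/9 = 8/27, 1/3 · 5/9 = 5/27, 1/3 · 1/9 = 1/27; these sum to 14/27.
So P(r = 8 | data) = (1/27) / (14/27) = 1/14.

0.071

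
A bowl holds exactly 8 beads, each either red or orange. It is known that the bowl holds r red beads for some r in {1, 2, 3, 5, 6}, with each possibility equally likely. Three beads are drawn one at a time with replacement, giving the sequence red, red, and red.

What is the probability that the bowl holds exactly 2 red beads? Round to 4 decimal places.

0.0212

Compute the likelihood of the observed sequence for each case: P(data | r = 1) = (1/8)(1/8)(1/8) = 0.0019531; P(data | r = 2) = (2/8)(2/8)(2/8) = 0.015625; P(data | r = 3) = (3/8)(3/8)(3/8) = 0.052734; P(data | r = 5) = (5/8)(5/8)(5/8) = 0.24414; P(data | r = 6) = (6/8)(6/8)(6/8) = 0.42188.
The prior-weighted likelihoods are 1/5 · 0.0019531 = 0.00039063, 1/5 · 0.015625 = 0.003125, 1/5 · 0.052734 = 0.010547, 1/5 · 0.24414 = 0.048828, 1/5 · 0.42188 = 0.084375; with total 0.14727.
So P(r = 2 | data) = (0.003125) / (0.14727) = 0.02122.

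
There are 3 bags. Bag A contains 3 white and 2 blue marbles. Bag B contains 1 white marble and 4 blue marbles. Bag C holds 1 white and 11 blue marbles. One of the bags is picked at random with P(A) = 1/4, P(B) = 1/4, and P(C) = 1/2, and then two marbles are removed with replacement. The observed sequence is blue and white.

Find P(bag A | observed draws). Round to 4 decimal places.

The likelihood of the observed sequence under each hypothesis: P(data | bag A) = (2/5)(3/5) = 0.24; P(data | bag B) = (4/5)(1/5) = 0.16; P(data | bag C) = (11/12)(1/12) = 0.076389.
Multiplying each by its prior: 1/4 · 0.24 = 0.06, 1/4 · 0.16 = 0.04, 1/2 · 0.076389 = 0.038194; summing to 0.13819.
Hence P(bag A | data) = (0.06) / (0.13819) = 0.43417.

0.4342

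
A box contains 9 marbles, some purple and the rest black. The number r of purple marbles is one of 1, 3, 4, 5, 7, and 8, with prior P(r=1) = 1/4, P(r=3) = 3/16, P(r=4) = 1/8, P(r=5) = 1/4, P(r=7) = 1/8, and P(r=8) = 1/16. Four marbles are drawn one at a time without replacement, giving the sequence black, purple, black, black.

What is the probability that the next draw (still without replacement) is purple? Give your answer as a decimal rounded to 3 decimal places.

0.326

For each hypothesis, P(data | H) works out to: P(data | r = 1) = (8/9)(1/8)(7/7)(6/6) = 1/9; P(data | r = 3) = (6/9)(3/8)(5/7)(4/6) = 5/42; P(data | r = 4) = (5/9)(4/8)(4/7)(3/6) = 5/63; P(data | r = 5) = (4/9)(5/8)(3/7)(2/6) = 5/126; P(data | r = 7) = (2/9)(7/8)(1/7)(0/6) = 0; P(data | r = 8) = (1/9)(8/8)(0/7) = 0.
Weighting by the prior gives 1/4 · 1/9 = 1/36, 3/16 · 5/42 = 5/224, 1/8 · 5/63 = 5/504, 1/4 · 5/126 = 5/504, 1/8 · 0 = 0, 1/16 · 0 = 0; summing to 47/672.
The posterior is then P(r = 1 | data) = 56/141, P(r = 3 | data) = 15/47, P(r = 4 | data) = 20/141, P(r = 5 | data) = 20/141, P(r = 7 | data) = 0, P(r = 8 | data) = 0.
The predictive probability is P(purple next | data) = (0)(56/141) + (2/5)(15/47) + (3/5)(20/141) + (4/5)(20/141) = 46/141.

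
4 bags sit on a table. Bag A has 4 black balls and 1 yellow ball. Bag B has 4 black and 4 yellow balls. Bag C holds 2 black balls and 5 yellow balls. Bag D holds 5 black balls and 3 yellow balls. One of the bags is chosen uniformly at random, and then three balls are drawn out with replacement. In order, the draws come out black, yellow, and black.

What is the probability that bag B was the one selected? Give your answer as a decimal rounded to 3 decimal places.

0.273

The likelihood of the observed sequence under each hypothesis: P(data | bag A) = (4/5)(1/5)(4/5) = 0.128; P(data | bag B) = (4/8)(4/8)(4/8) = 0.125; P(data | bag C) = (2/7)(5/7)(2/7) = 0.058309; P(data | bag D) = (5/8)(3/8)(5/8) = 0.14648.
Weighting by the prior gives 1/4 · 0.128 = 0.032, 1/4 · 0.125 = 0.03125, 1/4 · 0.058309 = 0.014577, 1/4 · 0.14648 = 0.036621; these sum to 0.11445.
Hence P(bag B | data) = (0.03125) / (0.11445) = 0.27305.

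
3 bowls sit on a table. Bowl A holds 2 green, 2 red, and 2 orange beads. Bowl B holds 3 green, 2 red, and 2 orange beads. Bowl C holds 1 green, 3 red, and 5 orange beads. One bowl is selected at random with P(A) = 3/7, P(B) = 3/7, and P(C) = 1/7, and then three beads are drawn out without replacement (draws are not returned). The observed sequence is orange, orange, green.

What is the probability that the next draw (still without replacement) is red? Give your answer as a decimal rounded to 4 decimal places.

Compute the likelihood of the observed sequence for each case: P(data | bowl A) = (2/6)(1/5)(2/4) = 0.033333; P(data | bowl B) = (2/7)(1/6)(3/5) = 0.028571; P(data | bowl C) = (5/9)(4/8)(1/7) = 0.039683.
Multiplying each by its prior: 3/7 · 0.033333 = 0.014286, 3/7 · 0.028571 = 0.012245, 1/7 · 0.039683 = 0.0056689; these sum to 0.0322.
Dividing through by the total gives posterior P(bowl A | data) = 0.44366, P(bowl B | data) = 0.38028, P(bowl C | data) = 0.17606.
Averaging over the posterior, P(red next | data) = (2/3)(0.44366) + (1/2)(0.38028) + (1/2)(0.17606) = 0.57394.

0.5739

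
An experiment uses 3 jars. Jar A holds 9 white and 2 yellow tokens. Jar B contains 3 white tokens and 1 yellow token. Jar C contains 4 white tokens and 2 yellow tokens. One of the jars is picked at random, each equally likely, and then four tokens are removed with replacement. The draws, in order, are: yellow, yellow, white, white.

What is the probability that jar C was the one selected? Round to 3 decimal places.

0.463

For each hypothesis, P(data | H) works out to: P(data | jar A) = (2/11)(2/11)(9/11)(9/11) = 0.02213; P(data | jar B) = (1/4)(1/4)(3/4)(3/4) = 0.035156; P(data | jar C) = (2/6)(2/6)(4/6)(4/6) = 0.049383.
Weighting by the prior gives 1/3 · 0.02213 = 0.0073765, 1/3 · 0.035156 = 0.011719, 1/3 · 0.049383 = 0.016461; these sum to 0.035556.
Therefore the posterior P(jar C | data) = (0.016461) / (0.035556) = 0.46295.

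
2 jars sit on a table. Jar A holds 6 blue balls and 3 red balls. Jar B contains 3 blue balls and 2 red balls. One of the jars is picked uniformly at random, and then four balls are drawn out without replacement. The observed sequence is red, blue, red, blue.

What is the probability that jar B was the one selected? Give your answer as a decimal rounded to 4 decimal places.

0.6269

For each hypothesis, P(data | H) works out to: P(data | jar A) = (3/9)(6/8)(2/7)(5/6) = 5/84; P(data | jar B) = (2/5)(3/4)(1/3)(2/2) = 1/10.
Multiplying each by its prior: 1/2 · 5/84 = 5/168, 1/2 · 1/10 = 1/20; summing to 67/840.
Hence P(jar B | data) = (1/20) / (67/840) = 42/67.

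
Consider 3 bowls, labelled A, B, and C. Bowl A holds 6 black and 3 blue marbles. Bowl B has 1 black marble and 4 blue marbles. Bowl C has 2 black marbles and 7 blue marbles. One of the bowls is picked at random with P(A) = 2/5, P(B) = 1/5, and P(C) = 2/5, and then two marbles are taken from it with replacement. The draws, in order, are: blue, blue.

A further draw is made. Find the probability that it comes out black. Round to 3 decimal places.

0.263

Under each hypothesis, the probability of the observed sequence is: P(data | bowl A) = (3/9)(3/9) = 0.11111; P(data | bowl B) = (4/5)(4/5) = 0.64; P(data | bowl C) = (7/9)(7/9) = 0.60494.
Multiplying each by its prior: 2/5 · 0.11111 = 0.044444, 1/5 · 0.64 = 0.128, 2/5 · 0.60494 = 0.24198; summing to 0.41442.
The posterior is then P(bowl A | data) = 0.10724, P(bowl B | data) = 0.30887, P(bowl C | data) = 0.58389.
So P(black next | data) = Σ P(black next | H) P(H | data) = (2/3)(0.10724) + (1/5)(0.30887) + (2/9)(0.58389) = 0.26302.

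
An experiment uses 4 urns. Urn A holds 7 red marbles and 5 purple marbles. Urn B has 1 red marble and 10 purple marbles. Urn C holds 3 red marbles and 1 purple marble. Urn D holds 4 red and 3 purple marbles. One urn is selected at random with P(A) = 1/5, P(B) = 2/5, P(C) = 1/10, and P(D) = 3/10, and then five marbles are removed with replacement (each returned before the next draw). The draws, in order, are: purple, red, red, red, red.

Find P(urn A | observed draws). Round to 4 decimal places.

The likelihood of the observed sequence under each hypothesis: P(data | urn A) = (5/12)(7/12)(7/12)(7/12)(7/12) = 0.048245; P(data | urn B) = (10/11)(1/11)(1/11)(1/11)(1/11) = 6.2092e-05; P(data | urn C) = (1/4)(3/4)(3/4)(3/4)(3/4) = 0.079102; P(data | urn D) = (3/7)(4/7)(4/7)(4/7)(4/7) = 0.045695.
Multiplying each by its prior: 1/5 · 0.048245 = 0.0096491, 2/5 · 6.2092e-05 = 2.4837e-05, 1/10 · 0.079102 = 0.0079102, 3/10 · 0.045695 = 0.013709; summing to 0.031293.
So P(urn A | data) = (0.0096491) / (0.031293) = 0.30835.

0.3083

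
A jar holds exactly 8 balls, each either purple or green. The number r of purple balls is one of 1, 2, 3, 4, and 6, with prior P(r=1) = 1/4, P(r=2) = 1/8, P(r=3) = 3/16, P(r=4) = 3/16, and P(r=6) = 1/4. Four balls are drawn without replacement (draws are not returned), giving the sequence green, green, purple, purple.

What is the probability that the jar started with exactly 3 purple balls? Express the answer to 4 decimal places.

0.3125

The likelihood of the observed sequence under each hypothesis: P(data | r = 1) = (7/8)(6/7)(1/6)(0/5) = 0; P(data | r = 2) = (6/8)(5/7)(2/6)(1/5) = 1/28; P(data | r = 3) = (5/8)(4/7)(3/6)(2/5) = 1/14; P(data | r = 4) = (4/8)(3/7)(4/6)(3/5) = 3/35; P(data | r = 6) = (2/8)(1/7)(6/6)(5/5) = 1/28.
Weighting by the prior gives 1/4 · 0 = 0, 1/8 · 1/28 = 1/224, 3/16 · 1/14 = 3/224, 3/16 · 3/35 = 9/560, 1/4 · 1/28 = 1/112; summing to 3/70.
Therefore the posterior P(r = 3 | data) = (3/224) / (3/70) = 5/16.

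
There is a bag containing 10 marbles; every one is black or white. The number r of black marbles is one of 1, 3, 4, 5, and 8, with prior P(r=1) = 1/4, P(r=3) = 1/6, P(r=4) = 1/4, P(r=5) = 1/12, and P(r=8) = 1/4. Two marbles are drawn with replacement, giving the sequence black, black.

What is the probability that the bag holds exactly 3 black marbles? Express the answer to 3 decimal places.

0.063

Compute the likelihood of the observed sequence for each case: P(data | r = 1) = (1/10)(1/10) = 1/100; P(data | r = 3) = (3/10)(3/10) = 9/100; P(data | r = 4) = (4/10)(4/10) = 4/25; P(data | r = 5) = (5/10)(5/10) = 1/4; P(data | r = 8) = (8/10)(8/10) = 16/25.
Multiplying each by its prior: 1/4 · 1/100 = 1/400, 1/6 · 9/100 = 3/200, 1/4 · 4/25 = 1/25, 1/12 · 1/4 = 1/48, 1/4 · 16/25 = 4/25; these sum to 143/600.
Therefore the posterior P(r = 3 | data) = (3/200) / (143/600) = 9/143.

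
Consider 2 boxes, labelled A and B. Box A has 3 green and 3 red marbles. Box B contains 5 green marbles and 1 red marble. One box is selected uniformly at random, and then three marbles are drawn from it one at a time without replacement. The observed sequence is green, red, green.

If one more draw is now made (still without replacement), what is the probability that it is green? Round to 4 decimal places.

Compute the likelihood of the observed sequence for each case: P(data | box A) = (3/6)(3/5)(2/4) = 3/20; P(data | box B) = (5/6)(1/5)(4/4) = 1/6.
The prior-weighted likelihoods are 1/2 · 3/20 = 3/40, 1/2 · 1/6 = 1/12; with total 19/120.
The posterior is then P(box A | data) = 9/19, P(box B | data) = 10/19.
So P(green next | data) = Σ P(green next | H) P(H | data) = (1/3)(9/19) + (1)(10/19) = 13/19.

0.6842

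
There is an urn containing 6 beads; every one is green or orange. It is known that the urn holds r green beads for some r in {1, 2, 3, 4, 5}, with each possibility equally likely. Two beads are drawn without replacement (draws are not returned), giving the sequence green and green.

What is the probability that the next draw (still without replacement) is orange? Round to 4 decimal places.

0.4375

For each hypothesis, P(data | H) works out to: P(data | r = 1) = (1/6)(0/5) = 0; P(data | r = 2) = (2/6)(1/5) = 1/15; P(data | r = 3) = (3/6)(2/5) = 1/5; P(data | r = 4) = (4/6)(3/5) = 2/5; P(data | r = 5) = (5/6)(4/5) = 2/3.
The prior-weighted likelihoods are 1/5 · 0 = 0, 1/5 · 1/15 = 1/75, 1/5 · 1/5 = 1/25, 1/5 · 2/5 = 2/25, 1/5 · 2/3 = 2/15; with total 4/15.
Normalising, the posterior is P(r = 1 | data) = 0, P(r = 2 | data) = 1/20, P(r = 3 | data) = 3/20, P(r = 4 | data) = 3/10, P(r = 5 | data) = 1/2.
The predictive probability is P(orange next | data) = (1)(1/20) + (3/4)(3/20) + (1/2)(3/10) + (1/4)(1/2) = 7/16.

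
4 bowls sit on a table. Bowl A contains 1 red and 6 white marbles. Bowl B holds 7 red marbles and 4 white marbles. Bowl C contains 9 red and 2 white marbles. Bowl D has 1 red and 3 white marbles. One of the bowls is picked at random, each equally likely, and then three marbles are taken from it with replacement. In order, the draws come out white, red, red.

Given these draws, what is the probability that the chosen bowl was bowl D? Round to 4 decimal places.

The likelihood of the observed sequence under each hypothesis: P(data | bowl A) = (6/7)(1/7)(1/7) = 0.017493; P(data | bowl B) = (4/11)(7/11)(7/11) = 0.14726; P(data | bowl C) = (2/11)(9/11)(9/11) = 0.12171; P(data | bowl D) = (3/4)(1/4)(1/4) = 0.046875.
Weighting by the prior gives 1/4 · 0.017493 = 0.0043732, 1/4 · 0.14726 = 0.036814, 1/4 · 0.12171 = 0.030428, 1/4 · 0.046875 = 0.011719; with total 0.083335.
Therefore the posterior P(bowl D | data) = (0.011719) / (0.083335) = 0.14062.

0.1406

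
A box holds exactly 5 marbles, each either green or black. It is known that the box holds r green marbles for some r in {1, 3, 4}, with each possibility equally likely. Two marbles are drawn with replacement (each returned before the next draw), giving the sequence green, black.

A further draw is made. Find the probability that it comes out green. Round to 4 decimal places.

0.5429

For each hypothesis, P(data | H) works out to: P(data | r = 1) = (1/5)(4/5) = 4/25; P(data | r = 3) = (3/5)(2/5) = 6/25; P(data | r = 4) = (4/5)(1/5) = 4/25.
The prior-weighted likelihoods are 1/3 · 4/25 = 4/75, 1/3 · 6/25 = 2/25, 1/3 · 4/25 = 4/75; with total 14/75.
Normalising, the posterior is P(r = 1 | data) = 2/7, P(r = 3 | data) = 3/7, P(r = 4 | data) = 2/7.
Averaging over the posterior, P(green next | data) = (1/5)(2/7) + (3/5)(3/7) + (4/5)(2/7) = 19/35.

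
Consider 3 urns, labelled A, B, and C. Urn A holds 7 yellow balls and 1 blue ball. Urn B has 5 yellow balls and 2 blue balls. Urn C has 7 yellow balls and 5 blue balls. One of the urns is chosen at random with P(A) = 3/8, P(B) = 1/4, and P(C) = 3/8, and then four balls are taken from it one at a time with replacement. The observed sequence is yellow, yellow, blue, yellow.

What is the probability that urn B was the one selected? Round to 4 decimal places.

0.2943

The likelihood of the observed sequence under each hypothesis: P(data | urn A) = (7/8)(7/8)(1/8)(7/8) = 0.08374; P(data | urn B) = (5/7)(5/7)(2/7)(5/7) = 0.10412; P(data | urn C) = (7/12)(7/12)(5/12)(7/12) = 0.082706.
Multiplying each by its prior: 3/8 · 0.08374 = 0.031403, 1/4 · 0.10412 = 0.026031, 3/8 · 0.082706 = 0.031015; summing to 0.088448.
Hence P(urn B | data) = (0.026031) / (0.088448) = 0.29431.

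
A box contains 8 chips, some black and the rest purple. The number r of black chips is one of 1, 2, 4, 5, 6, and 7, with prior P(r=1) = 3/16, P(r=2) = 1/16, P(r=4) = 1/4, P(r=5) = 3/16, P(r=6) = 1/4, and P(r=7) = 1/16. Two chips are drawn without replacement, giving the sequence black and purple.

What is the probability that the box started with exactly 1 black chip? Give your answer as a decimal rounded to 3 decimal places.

Compute the likelihood of the observed sequence for each case: P(data | r = 1) = (1/8)(7/7) = 1/8; P(data | r = 2) = (2/8)(6/7) = 3/14; P(data | r = 4) = (4/8)(4/7) = 2/7; P(data | r = 5) = (5/8)(3/7) = 15/56; P(data | r = 6) = (6/8)(2/7) = 3/14; P(data | r = 7) = (7/8)(1/7) = 1/8.
Weighting by the prior gives 3/16 · 1/8 = 3/128, 1/16 · 3/14 = 3/224, 1/4 · 2/7 = 1/14, 3/16 · 15/56 = 45/896, 1/4 · 3/14 = 3/56, 1/16 · 1/8 = 1/128; these sum to 197/896.
Therefore the posterior P(r = 1 | data) = (3/128) / (197/896) = 21/197.

0.107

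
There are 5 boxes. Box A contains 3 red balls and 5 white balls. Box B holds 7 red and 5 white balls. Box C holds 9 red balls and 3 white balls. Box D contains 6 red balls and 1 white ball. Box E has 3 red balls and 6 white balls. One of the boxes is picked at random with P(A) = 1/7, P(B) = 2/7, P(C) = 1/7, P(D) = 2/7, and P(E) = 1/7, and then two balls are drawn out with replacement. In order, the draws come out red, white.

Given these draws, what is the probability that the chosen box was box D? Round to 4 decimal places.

0.1781

For each hypothesis, P(data | H) works out to: P(data | box A) = (3/8)(5/8) = 0.23438; P(data | box B) = (7/12)(5/12) = 0.24306; P(data | box C) = (9/12)(3/12) = 0.1875; P(data | box D) = (6/7)(1/7) = 0.12245; P(data | box E) = (3/9)(6/9) = 0.22222.
The prior-weighted likelihoods are 1/7 · 0.23438 = 0.033482, 2/7 · 0.24306 = 0.069444, 1/7 · 0.1875 = 0.026786, 2/7 · 0.12245 = 0.034985, 1/7 · 0.22222 = 0.031746; these sum to 0.19644.
Therefore the posterior P(box D | data) = (0.034985) / (0.19644) = 0.17809.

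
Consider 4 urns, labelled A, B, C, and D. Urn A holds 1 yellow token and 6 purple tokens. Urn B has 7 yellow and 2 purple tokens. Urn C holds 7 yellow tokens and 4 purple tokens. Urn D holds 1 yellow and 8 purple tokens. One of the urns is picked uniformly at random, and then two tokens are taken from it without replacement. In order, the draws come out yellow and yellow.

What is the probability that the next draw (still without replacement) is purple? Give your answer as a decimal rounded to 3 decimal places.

The likelihood of the observed sequence under each hypothesis: P(data | urn A) = (1/7)(0/6) = 0; P(data | urn B) = (7/9)(6/8) = 0.58333; P(data | urn C) = (7/11)(6/10) = 0.38182; P(data | urn D) = (1/9)(0/8) = 0.
Weighting by the prior gives 1/4 · 0 = 0, 1/4 · 0.58333 = 0.14583, 1/4 · 0.38182 = 0.095455, 1/4 · 0 = 0; with total 0.24129.
Normalising, the posterior is P(urn A | data) = 0, P(urn B | data) = 0.6044, P(urn C | data) = 0.3956, P(urn D | data) = 0.
The predictive probability is P(purple next | data) = (2/7)(0.6044) + (4/9)(0.3956) = 0.34851.

0.349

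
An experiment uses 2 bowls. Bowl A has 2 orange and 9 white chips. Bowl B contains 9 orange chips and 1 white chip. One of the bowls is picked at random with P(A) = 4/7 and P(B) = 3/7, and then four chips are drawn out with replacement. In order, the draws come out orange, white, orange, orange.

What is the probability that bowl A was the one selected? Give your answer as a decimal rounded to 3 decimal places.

The likelihood of the observed sequence under each hypothesis: P(data | bowl A) = (2/11)(9/11)(2/11)(2/11) = 0.0049177; P(data | bowl B) = (9/10)(1/10)(9/10)(9/10) = 0.0729.
Multiplying each by its prior: 4/7 · 0.0049177 = 0.0028101, 3/7 · 0.0729 = 0.031243; these sum to 0.034053.
Therefore the posterior P(bowl A | data) = (0.0028101) / (0.034053) = 0.082522.

0.083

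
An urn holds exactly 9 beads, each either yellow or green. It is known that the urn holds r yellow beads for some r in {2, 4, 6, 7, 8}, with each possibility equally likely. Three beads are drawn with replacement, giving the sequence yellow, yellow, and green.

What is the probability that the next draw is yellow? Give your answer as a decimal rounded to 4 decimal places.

For each hypothesis, P(data | H) works out to: P(data | r = 2) = (2/9)(2/9)(7/9) = 0.038409; P(data | r = 4) = (4/9)(4/9)(5/9) = 0.10974; P(data | r = 6) = (6/9)(6/9)(3/9) = 0.14815; P(data | r = 7) = (7/9)(7/9)(2/9) = 0.13443; P(data | r = 8) = (8/9)(8/9)(1/9) = 0.087791.
Multiplying each by its prior: 1/5 · 0.038409 = 0.0076818, 1/5 · 0.10974 = 0.021948, 1/5 · 0.14815 = 0.02963, 1/5 · 0.13443 = 0.026886, 1/5 · 0.087791 = 0.017558; these sum to 0.1037.
Dividing through by the total gives posterior P(r = 2 | data) = 0.074074, P(r = 4 | data) = 0.21164, P(r = 6 | data) = 0.28571, P(r = 7 | data) = 0.25926, P(r = 8 | data) = 0.16931.
The predictive probability is P(yellow next | data) = (2/9)(0.074074) + (4/9)(0.21164) + (2/3)(0.28571) + (7/9)(0.25926) + (8/9)(0.16931) = 0.65315.

0.6531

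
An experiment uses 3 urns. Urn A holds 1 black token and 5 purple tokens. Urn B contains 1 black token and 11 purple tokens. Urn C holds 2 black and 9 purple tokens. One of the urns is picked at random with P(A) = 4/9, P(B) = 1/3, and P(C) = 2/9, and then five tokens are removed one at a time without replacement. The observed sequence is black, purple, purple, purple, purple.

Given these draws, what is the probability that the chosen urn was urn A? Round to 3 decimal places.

Compute the likelihood of the observed sequence for each case: P(data | urn A) = (1/6)(5/5)(4/4)(3/3)(2/2) = 0.16667; P(data | urn B) = (1/12)(11/11)(10/10)(9/9)(8/8) = 0.083333; P(data | urn C) = (2/11)(9/10)(8/9)(7/8)(6/7) = 0.10909.
Weighting by the prior gives 4/9 · 0.16667 = 0.074074, 1/3 · 0.083333 = 0.027778, 2/9 · 0.10909 = 0.024242; summing to 0.12609.
By Bayes' rule, P(urn A | data) = (0.074074) / (0.12609) = 0.58745.

0.587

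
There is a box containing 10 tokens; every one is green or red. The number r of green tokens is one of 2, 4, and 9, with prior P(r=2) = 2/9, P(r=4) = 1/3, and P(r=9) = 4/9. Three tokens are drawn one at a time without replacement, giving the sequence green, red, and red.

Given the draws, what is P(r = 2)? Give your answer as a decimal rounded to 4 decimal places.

For each hypothesis, P(data | H) works out to: P(data | r = 2) = (2/10)(8/9)(7/8) = 7/45; P(data | r = 4) = (4/10)(6/9)(5/8) = 1/6; P(data | r = 9) = (9/10)(1/9)(0/8) = 0.
The prior-weighted likelihoods are 2/9 · 7/45 = 14/405, 1/3 · 1/6 = 1/18, 4/9 · 0 = 0; with total 73/810.
Therefore the posterior P(r = 2 | data) = (14/405) / (73/810) = 28/73.

0.3836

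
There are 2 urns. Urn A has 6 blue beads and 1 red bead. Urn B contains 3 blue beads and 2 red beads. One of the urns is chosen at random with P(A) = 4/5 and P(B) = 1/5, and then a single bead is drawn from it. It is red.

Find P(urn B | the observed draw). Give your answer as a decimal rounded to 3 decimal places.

0.412

The likelihood of this draw under each hypothesis: P(data | urn A) = (1/7) = 1/7; P(data | urn B) = (2/5) = 2/5.
The prior-weighted likelihoods are 4/5 · 1/7 = 4/35, 1/5 · 2/5 = 2/25; with total 34/175.
Hence P(urn B | data) = (2/25) / (34/175) = 7/17.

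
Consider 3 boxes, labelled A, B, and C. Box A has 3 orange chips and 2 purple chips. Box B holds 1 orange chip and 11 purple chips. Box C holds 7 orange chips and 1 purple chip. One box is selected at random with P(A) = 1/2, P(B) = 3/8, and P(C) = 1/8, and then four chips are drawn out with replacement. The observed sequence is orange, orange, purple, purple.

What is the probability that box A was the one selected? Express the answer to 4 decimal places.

For each hypothesis, P(data | H) works out to: P(data | box A) = (3/5)(3/5)(2/5)(2/5) = 0.0576; P(data | box B) = (1/12)(1/12)(11/12)(11/12) = 0.0058353; P(data | box C) = (7/8)(7/8)(1/8)(1/8) = 0.011963.
Multiplying each by its prior: 1/2 · 0.0576 = 0.0288, 3/8 · 0.0058353 = 0.0021882, 1/8 · 0.011963 = 0.0014954; with total 0.032484.
Hence P(box A | data) = (0.0288) / (0.032484) = 0.8866.

0.8866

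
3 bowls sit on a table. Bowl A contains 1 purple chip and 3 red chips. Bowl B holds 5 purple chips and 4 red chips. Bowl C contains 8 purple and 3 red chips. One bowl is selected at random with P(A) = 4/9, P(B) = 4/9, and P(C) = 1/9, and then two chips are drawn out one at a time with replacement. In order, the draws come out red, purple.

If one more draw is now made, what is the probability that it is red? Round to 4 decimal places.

Compute the likelihood of the observed sequence for each case: P(data | bowl A) = (3/4)(1/4) = 0.1875; P(data | bowl B) = (4/9)(5/9) = 0.24691; P(data | bowl C) = (3/11)(8/11) = 0.19835.
Weighting by the prior gives 4/9 · 0.1875 = 0.083333, 4/9 · 0.24691 = 0.10974, 1/9 · 0.19835 = 0.022039; with total 0.21511.
Normalising, the posterior is P(bowl A | data) = 0.3874, P(bowl B | data) = 0.51015, P(bowl C | data) = 0.10245.
The predictive probability is P(red next | data) = (3/4)(0.3874) + (4/9)(0.51015) + (3/11)(0.10245) = 0.54522.

0.5452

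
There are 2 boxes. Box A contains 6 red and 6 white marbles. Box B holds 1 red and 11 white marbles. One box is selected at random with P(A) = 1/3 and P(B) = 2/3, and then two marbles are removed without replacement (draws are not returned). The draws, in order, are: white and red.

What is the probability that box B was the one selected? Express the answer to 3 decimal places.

Under each hypothesis, the probability of the observed sequence is: P(data | box A) = (6/12)(6/11) = 3/11; P(data | box B) = (11/12)(1/11) = 1/12.
Multiplying each by its prior: 1/3 · 3/11 = 1/11, 2/3 · 1/12 = 1/18; with total 29/198.
Therefore the posterior P(box B | data) = (1/18) / (29/198) = 11/29.

0.379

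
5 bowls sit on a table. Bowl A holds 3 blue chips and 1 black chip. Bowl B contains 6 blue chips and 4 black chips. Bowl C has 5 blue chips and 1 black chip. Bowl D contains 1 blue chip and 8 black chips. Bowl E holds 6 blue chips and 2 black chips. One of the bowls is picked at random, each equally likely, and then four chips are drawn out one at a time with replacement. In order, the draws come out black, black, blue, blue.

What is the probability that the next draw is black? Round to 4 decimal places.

Compute the likelihood of the observed sequence for each case: P(data | bowl A) = (1/4)(1/4)(3/4)(3/4) = 0.035156; P(data | bowl B) = (4/10)(4/10)(6/10)(6/10) = 0.0576; P(data | bowl C) = (1/6)(1/6)(5/6)(5/6) = 0.01929; P(data | bowl D) = (8/9)(8/9)(1/9)(1/9) = 0.0097546; P(data | bowl E) = (2/8)(2/8)(6/8)(6/8) = 0.035156.
Multiplying each by its prior: 1/5 · 0.035156 = 0.0070313, 1/5 · 0.0576 = 0.01152, 1/5 · 0.01929 = 0.003858, 1/5 · 0.0097546 = 0.0019509, 1/5 · 0.035156 = 0.0070313; summing to 0.031391.
Normalising, the posterior is P(bowl A | data) = 0.22399, P(bowl B | data) = 0.36698, P(bowl C | data) = 0.1229, P(bowl D | data) = 0.062148, P(bowl E | data) = 0.22399.
The predictive probability is P(black next | data) = (1/4)(0.22399) + (2/5)(0.36698) + (1/6)(0.1229) + (8/9)(0.062148) + (1/4)(0.22399) = 0.33451.

0.3345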